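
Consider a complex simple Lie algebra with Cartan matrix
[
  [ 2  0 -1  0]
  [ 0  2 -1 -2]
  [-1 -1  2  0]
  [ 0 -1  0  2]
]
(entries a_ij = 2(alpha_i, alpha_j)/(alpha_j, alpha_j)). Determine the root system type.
B4

The matrix has rank 4 with 2's on the diagonal. Reading the off-diagonal entries as Dynkin edges (a single edge where a_ij = a_ji = -1; a double or triple edge where a_ij * a_ji = 2 or 3), the diagram is a chain of 4 nodes with a double edge at one end; the terminal node there is the unique short simple root (B_4). One simple-root ordering that puts it in standard form is (alpha_1, alpha_3, alpha_2, alpha_4). So the algebra is type B_4, i.e. so(9).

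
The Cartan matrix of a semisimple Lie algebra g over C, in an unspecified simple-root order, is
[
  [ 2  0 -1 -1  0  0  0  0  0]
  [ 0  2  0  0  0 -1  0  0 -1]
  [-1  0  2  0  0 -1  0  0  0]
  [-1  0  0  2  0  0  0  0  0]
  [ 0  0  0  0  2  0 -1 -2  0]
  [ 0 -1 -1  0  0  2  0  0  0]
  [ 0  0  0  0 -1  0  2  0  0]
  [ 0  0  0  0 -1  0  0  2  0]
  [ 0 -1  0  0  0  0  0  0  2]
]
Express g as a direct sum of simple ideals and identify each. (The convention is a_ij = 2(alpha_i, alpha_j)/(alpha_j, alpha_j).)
The diagram associated to this matrix has two connected components: the simple roots {alpha_1, alpha_2, alpha_3, alpha_4, alpha_6, alpha_9} form a chain of 6 nodes with single edges (A_6), and {alpha_5, alpha_7, alpha_8} form a chain of 3 nodes with a double edge at one end; the terminal node there is the unique short simple root (B_3). A semisimple Lie algebra decomposes uniquely as the direct sum of simple ideals, one per connected component of its Dynkin diagram, so g ≅ A_6 ⊕ B_3 (dimension 48 + 21 = 69).

A_6 (sl(7)) + B_3 (so(7))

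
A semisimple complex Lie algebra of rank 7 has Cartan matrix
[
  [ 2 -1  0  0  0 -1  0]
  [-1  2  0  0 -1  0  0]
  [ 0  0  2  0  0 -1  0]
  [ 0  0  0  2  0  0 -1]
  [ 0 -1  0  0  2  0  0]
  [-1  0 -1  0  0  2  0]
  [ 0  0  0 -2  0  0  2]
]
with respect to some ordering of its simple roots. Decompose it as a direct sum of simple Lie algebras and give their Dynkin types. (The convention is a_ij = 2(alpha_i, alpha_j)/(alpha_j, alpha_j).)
A_5 (sl(6)) + B_2 (so(5))

The diagram associated to this matrix has two connected components: the simple roots {alpha_1, alpha_2, alpha_3, alpha_5, alpha_6} form a chain of 5 nodes with single edges (A_5), and {alpha_4, alpha_7} form a chain of 2 nodes with a double edge at one end; the terminal node there is the unique short simple root (B_2). A semisimple Lie algebra decomposes uniquely as the direct sum of simple ideals, one per connected component of its Dynkin diagram, so g ≅ A_5 ⊕ B_2 (dimension 35 + 10 = 45).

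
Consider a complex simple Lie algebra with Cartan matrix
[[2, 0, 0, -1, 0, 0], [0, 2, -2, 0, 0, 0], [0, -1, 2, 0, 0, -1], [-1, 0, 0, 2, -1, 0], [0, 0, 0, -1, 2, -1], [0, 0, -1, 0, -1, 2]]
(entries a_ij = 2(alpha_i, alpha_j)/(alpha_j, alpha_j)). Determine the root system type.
The matrix has rank 6 with 2's on the diagonal. Reading the off-diagonal entries as Dynkin edges (a single edge where a_ij = a_ji = -1; a double or triple edge where a_ij * a_ji = 2 or 3), the diagram is a chain of 6 nodes with a double edge at one end; the terminal node there is the unique long simple root (C_6). One simple-root ordering that puts it in standard form is (alpha_1, alpha_4, alpha_5, alpha_6, alpha_3, alpha_2). So the algebra is type C_6, i.e. sp(12).

C_6 (sp(12))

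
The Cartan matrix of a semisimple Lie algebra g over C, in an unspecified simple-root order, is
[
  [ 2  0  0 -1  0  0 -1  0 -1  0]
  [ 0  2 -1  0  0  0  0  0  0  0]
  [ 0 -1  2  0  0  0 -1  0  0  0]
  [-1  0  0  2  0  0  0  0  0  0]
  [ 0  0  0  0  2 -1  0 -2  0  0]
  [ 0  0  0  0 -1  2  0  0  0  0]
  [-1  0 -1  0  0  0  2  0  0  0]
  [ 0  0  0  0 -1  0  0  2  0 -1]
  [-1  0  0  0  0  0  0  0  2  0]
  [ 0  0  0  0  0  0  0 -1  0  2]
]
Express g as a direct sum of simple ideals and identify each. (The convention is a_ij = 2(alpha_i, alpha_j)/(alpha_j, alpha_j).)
type D_6 + type F_4

The diagram associated to this matrix has two connected components: the simple roots {alpha_1, alpha_2, alpha_3, alpha_4, alpha_7, alpha_9} form a chain of 4 nodes with a fork of two nodes at one end (D_6), and {alpha_5, alpha_6, alpha_8, alpha_10} form a chain of 4 nodes with a double edge between the middle two (F_4). A semisimple Lie algebra decomposes uniquely as the direct sum of simple ideals, one per connected component of its Dynkin diagram, so g ≅ D_6 ⊕ F_4 (dimension 66 + 52 = 118).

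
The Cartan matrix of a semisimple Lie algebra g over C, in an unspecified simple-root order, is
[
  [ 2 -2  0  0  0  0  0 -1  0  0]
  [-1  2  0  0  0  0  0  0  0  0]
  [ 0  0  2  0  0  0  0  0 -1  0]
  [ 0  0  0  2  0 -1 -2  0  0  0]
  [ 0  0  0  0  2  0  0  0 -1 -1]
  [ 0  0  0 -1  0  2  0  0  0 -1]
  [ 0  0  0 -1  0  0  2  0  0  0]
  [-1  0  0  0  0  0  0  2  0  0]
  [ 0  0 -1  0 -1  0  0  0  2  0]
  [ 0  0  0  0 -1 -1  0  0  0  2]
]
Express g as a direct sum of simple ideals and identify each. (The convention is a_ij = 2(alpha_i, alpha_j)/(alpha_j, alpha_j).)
The diagram associated to this matrix has two connected components: the simple roots {alpha_1, alpha_2, alpha_8} form a chain of 3 nodes with a double edge at one end; the terminal node there is the unique short simple root (B_3), and {alpha_3, alpha_4, alpha_5, alpha_6, alpha_7, alpha_9, alpha_10} form a chain of 7 nodes with a double edge at one end; the terminal node there is the unique short simple root (B_7). A semisimple Lie algebra decomposes uniquely as the direct sum of simple ideals, one per connected component of its Dynkin diagram, so g ≅ B_3 ⊕ B_7 (dimension 21 + 105 = 126).

B3 ⊕ B7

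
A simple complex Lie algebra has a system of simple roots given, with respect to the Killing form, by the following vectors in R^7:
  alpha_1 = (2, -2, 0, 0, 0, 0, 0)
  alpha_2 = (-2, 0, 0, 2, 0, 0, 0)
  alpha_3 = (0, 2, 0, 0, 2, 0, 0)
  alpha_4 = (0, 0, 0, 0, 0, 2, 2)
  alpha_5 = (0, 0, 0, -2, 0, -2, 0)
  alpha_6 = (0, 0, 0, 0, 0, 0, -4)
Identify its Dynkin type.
C_6

Compute the Cartan integers a_ij = 2(alpha_i, alpha_j)/(alpha_j, alpha_j); the resulting 6x6 Cartan matrix is
[[2, -1, -1, 0, 0, 0], [-1, 2, 0, 0, -1, 0], [-1, 0, 2, 0, 0, 0], [0, 0, 0, 2, -1, -1], [0, -1, 0, -1, 2, 0], [0, 0, 0, -2, 0, 2]].
The roots have two lengths (squared-length ratio 2:1); the short ones are alpha_{1,2,3,4,5}. The associated Dynkin diagram is a chain of 6 nodes with a double edge at one end; the terminal node there is the unique long simple root (C_6), so the type is C_6 (the algebra sp(12)).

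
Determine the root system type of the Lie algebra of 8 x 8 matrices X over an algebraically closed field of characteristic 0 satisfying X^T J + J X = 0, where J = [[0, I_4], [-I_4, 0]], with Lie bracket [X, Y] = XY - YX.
C_4

This is sp(8), which has dimension 8(8+1)/2 = 36 and rank 8/2 = 4. In the classification of classical Lie algebras, the symplectic algebra sp(2n) has type C_n; here n = 4, so the Dynkin diagram is a chain of 4 nodes with a double edge at one end; the terminal node there is the unique long simple root (C_4). Hence the type is C_4.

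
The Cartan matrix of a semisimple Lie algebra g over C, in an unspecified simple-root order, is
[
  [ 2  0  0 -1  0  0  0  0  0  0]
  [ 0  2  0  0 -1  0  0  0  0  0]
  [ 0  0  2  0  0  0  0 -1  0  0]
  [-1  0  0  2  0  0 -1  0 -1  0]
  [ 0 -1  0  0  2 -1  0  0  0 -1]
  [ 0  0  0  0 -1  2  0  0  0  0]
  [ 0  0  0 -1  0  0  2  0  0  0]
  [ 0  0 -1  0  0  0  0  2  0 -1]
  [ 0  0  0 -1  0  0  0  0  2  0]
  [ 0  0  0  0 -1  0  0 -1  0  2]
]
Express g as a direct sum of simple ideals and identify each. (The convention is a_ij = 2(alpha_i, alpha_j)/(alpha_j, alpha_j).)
D_4 ⊕ D_6

The diagram associated to this matrix has two connected components: the simple roots {alpha_1, alpha_4, alpha_7, alpha_9} form a chain of 2 nodes with a fork of two nodes at one end (D_4), and {alpha_2, alpha_3, alpha_5, alpha_6, alpha_8, alpha_10} form a chain of 4 nodes with a fork of two nodes at one end (D_6). A semisimple Lie algebra decomposes uniquely as the direct sum of simple ideals, one per connected component of its Dynkin diagram, so g ≅ D_4 ⊕ D_6 (dimension 28 + 66 = 94).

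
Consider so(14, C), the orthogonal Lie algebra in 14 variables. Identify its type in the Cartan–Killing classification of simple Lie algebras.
D_7

This is so(14) with 14 even, which has dimension 14(14-1)/2 = 91 and rank 14/2 = 7. In the classification of classical Lie algebras, the orthogonal algebra so(2n) in an even number of variables has type D_n; here n = 7, so the Dynkin diagram is a chain of 5 nodes with a fork of two nodes at one end (D_7). Hence the type is D_7.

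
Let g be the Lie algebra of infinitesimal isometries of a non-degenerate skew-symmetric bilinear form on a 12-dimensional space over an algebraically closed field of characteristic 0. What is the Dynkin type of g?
C_6 (sp(12))

This is sp(12), which has dimension 12(12+1)/2 = 78 and rank 12/2 = 6. In the classification of classical Lie algebras, the symplectic algebra sp(2n) has type C_n; here n = 6, so the Dynkin diagram is a chain of 6 nodes with a double edge at one end; the terminal node there is the unique long simple root (C_6). Hence the type is C_6.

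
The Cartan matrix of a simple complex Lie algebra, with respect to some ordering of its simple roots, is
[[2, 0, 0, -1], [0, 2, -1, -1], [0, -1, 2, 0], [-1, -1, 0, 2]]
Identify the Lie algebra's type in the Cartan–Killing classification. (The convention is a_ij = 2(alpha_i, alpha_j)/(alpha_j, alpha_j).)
A_4 (sl(5))

The matrix has rank 4 with 2's on the diagonal. Reading the off-diagonal entries as Dynkin edges (a single edge where a_ij = a_ji = -1; a double or triple edge where a_ij * a_ji = 2 or 3), the diagram is a chain of 4 nodes with single edges (A_4). One simple-root ordering that puts it in standard form is (alpha_3, alpha_2, alpha_4, alpha_1). So the algebra is type A_4, i.e. sl(5).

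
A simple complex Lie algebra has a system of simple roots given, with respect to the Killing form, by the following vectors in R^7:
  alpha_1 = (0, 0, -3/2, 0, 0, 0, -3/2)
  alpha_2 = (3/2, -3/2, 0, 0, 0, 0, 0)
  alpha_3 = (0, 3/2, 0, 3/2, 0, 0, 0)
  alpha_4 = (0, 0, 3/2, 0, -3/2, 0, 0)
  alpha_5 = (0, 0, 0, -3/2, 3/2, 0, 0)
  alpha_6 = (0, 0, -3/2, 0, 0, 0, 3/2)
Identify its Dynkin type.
Compute the Cartan integers a_ij = 2(alpha_i, alpha_j)/(alpha_j, alpha_j); the resulting 6x6 Cartan matrix is
[[2, 0, 0, -1, 0, 0], [0, 2, -1, 0, 0, 0], [0, -1, 2, 0, -1, 0], [-1, 0, 0, 2, -1, -1], [0, 0, -1, -1, 2, 0], [0, 0, 0, -1, 0, 2]].
All simple roots have the same length, so the diagram is simply laced. The associated Dynkin diagram is a chain of 4 nodes with a fork of two nodes at one end (D_6), so the type is D_6 (the algebra so(12)).

D_6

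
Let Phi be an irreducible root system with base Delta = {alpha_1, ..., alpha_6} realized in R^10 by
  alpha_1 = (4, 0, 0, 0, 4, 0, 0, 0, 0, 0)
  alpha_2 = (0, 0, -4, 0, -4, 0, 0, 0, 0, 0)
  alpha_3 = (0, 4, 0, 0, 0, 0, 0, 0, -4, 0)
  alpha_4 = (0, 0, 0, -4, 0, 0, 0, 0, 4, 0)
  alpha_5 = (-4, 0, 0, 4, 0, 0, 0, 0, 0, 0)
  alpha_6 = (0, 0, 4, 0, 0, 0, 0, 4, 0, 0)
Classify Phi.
Compute the Cartan integers a_ij = 2(alpha_i, alpha_j)/(alpha_j, alpha_j); the resulting 6x6 Cartan matrix is
[[2, -1, 0, 0, -1, 0], [-1, 2, 0, 0, 0, -1], [0, 0, 2, -1, 0, 0], [0, 0, -1, 2, -1, 0], [-1, 0, 0, -1, 2, 0], [0, -1, 0, 0, 0, 2]].
All simple roots have the same length, so the diagram is simply laced. The associated Dynkin diagram is a chain of 6 nodes with single edges (A_6), so the type is A_6 (the algebra sl(7)).

type A_6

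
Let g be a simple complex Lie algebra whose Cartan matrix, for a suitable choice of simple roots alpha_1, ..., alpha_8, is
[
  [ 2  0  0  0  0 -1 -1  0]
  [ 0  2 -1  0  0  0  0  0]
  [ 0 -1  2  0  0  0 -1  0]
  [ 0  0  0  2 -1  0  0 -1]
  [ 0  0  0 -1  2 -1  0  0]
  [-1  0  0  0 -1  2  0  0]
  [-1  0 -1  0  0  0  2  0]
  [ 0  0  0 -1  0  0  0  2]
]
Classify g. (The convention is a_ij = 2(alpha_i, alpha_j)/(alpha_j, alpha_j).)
The matrix has rank 8 with 2's on the diagonal. Reading the off-diagonal entries as Dynkin edges (a single edge where a_ij = a_ji = -1; a double or triple edge where a_ij * a_ji = 2 or 3), the diagram is a chain of 8 nodes with single edges (A_8). One simple-root ordering that puts it in standard form is (alpha_8, alpha_4, alpha_5, alpha_6, alpha_1, alpha_7, alpha_3, alpha_2). So the algebra is type A_8, i.e. sl(9).

A_8 (sl(9))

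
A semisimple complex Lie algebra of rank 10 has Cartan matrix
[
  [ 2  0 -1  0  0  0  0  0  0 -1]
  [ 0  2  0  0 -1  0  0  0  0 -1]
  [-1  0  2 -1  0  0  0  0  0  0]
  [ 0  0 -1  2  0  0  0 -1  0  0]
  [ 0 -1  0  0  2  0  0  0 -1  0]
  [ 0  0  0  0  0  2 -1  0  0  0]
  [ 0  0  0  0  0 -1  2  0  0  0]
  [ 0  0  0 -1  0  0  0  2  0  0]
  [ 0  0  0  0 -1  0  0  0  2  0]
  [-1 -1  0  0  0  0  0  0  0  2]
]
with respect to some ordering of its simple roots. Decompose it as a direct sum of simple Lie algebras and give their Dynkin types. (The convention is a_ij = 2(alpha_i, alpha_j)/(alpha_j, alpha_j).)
A_2 (sl(3)) + A_8 (sl(9))

The diagram associated to this matrix has two connected components: the simple roots {alpha_6, alpha_7} form a chain of 2 nodes with single edges (A_2), and {alpha_1, alpha_2, alpha_3, alpha_4, alpha_5, alpha_8, alpha_9, alpha_10} form a chain of 8 nodes with single edges (A_8). A semisimple Lie algebra decomposes uniquely as the direct sum of simple ideals, one per connected component of its Dynkin diagram, so g ≅ A_2 ⊕ A_8 (dimension 8 + 80 = 88).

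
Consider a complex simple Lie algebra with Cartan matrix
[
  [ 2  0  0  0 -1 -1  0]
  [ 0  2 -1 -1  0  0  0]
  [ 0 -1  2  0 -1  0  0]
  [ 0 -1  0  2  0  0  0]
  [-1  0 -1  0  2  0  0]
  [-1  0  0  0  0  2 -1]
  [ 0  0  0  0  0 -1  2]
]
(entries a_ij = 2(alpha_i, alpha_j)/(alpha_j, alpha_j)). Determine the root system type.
The matrix has rank 7 with 2's on the diagonal. Reading the off-diagonal entries as Dynkin edges (a single edge where a_ij = a_ji = -1; a double or triple edge where a_ij * a_ji = 2 or 3), the diagram is a chain of 7 nodes with single edges (A_7). One simple-root ordering that puts it in standard form is (alpha_4, alpha_2, alpha_3, alpha_5, alpha_1, alpha_6, alpha_7). So the algebra is type A_7, i.e. sl(8).

A7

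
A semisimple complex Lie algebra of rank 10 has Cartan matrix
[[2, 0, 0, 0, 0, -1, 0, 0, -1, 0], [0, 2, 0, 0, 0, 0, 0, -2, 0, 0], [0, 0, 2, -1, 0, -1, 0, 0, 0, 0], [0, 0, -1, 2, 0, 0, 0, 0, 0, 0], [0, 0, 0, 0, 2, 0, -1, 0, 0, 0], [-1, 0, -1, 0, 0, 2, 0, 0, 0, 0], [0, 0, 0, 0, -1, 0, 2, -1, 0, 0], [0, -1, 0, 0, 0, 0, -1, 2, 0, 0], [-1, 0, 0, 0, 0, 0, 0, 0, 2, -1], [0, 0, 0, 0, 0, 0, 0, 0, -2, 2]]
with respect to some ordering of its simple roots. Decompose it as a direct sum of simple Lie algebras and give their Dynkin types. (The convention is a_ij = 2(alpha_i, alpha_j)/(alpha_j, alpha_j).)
The diagram associated to this matrix has two connected components: the simple roots {alpha_2, alpha_5, alpha_7, alpha_8} form a chain of 4 nodes with a double edge at one end; the terminal node there is the unique long simple root (C_4), and {alpha_1, alpha_3, alpha_4, alpha_6, alpha_9, alpha_10} form a chain of 6 nodes with a double edge at one end; the terminal node there is the unique long simple root (C_6). A semisimple Lie algebra decomposes uniquely as the direct sum of simple ideals, one per connected component of its Dynkin diagram, so g ≅ C_4 ⊕ C_6 (dimension 36 + 78 = 114).

type C_4 + type C_6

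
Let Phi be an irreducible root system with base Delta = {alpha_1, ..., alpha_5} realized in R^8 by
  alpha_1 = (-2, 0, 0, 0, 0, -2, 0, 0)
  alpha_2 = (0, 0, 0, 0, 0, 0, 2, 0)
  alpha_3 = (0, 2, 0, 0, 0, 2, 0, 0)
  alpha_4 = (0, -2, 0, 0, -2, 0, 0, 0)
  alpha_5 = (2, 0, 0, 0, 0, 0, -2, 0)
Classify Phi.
Compute the Cartan integers a_ij = 2(alpha_i, alpha_j)/(alpha_j, alpha_j); the resulting 5x5 Cartan matrix is
[[2, 0, -1, 0, -1], [0, 2, 0, 0, -1], [-1, 0, 2, -1, 0], [0, 0, -1, 2, 0], [-1, -2, 0, 0, 2]].
The roots have two lengths (squared-length ratio 2:1); the short ones are alpha_{2}. The associated Dynkin diagram is a chain of 5 nodes with a double edge at one end; the terminal node there is the unique short simple root (B_5), so the type is B_5 (the algebra so(11)).

type B_5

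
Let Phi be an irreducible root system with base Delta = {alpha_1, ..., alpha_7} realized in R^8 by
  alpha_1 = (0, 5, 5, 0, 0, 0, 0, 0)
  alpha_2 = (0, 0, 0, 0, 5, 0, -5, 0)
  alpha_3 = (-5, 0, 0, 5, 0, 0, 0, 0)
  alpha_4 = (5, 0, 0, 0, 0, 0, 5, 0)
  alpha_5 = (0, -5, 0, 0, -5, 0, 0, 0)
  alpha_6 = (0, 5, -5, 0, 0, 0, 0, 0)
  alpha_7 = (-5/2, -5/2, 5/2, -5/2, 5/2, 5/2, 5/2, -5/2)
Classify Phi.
E_7

Compute the Cartan integers a_ij = 2(alpha_i, alpha_j)/(alpha_j, alpha_j); the resulting 7x7 Cartan matrix is
[[2, 0, 0, 0, -1, 0, 0], [0, 2, 0, -1, -1, 0, 0], [0, 0, 2, -1, 0, 0, 0], [0, -1, -1, 2, 0, 0, 0], [-1, -1, 0, 0, 2, -1, 0], [0, 0, 0, 0, -1, 2, -1], [0, 0, 0, 0, 0, -1, 2]].
All simple roots have the same length, so the diagram is simply laced. The associated Dynkin diagram is a chain of 6 nodes with one extra node attached to the third node from one end (E_7), so the type is E_7.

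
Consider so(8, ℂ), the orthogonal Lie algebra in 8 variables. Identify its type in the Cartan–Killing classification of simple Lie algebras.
This is so(8) with 8 even, which has dimension 8(8-1)/2 = 28 and rank 8/2 = 4. In the classification of classical Lie algebras, the orthogonal algebra so(2n) in an even number of variables has type D_n; here n = 4, so the Dynkin diagram is a chain of 2 nodes with a fork of two nodes at one end (D_4). Hence the type is D_4.

type D_4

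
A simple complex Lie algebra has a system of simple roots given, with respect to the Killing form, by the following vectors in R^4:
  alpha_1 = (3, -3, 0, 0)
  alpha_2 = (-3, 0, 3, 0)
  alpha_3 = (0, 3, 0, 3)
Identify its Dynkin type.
Compute the Cartan integers a_ij = 2(alpha_i, alpha_j)/(alpha_j, alpha_j); the resulting 3x3 Cartan matrix is
[[2, -1, -1], [-1, 2, 0], [-1, 0, 2]].
All simple roots have the same length, so the diagram is simply laced. The associated Dynkin diagram is a chain of 3 nodes with single edges (A_3), so the type is A_3 (the algebra sl(4)).

type A_3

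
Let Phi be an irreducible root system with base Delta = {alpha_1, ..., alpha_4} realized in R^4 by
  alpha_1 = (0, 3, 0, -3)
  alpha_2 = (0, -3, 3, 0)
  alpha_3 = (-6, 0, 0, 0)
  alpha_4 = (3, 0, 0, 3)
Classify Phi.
C_4

Compute the Cartan integers a_ij = 2(alpha_i, alpha_j)/(alpha_j, alpha_j); the resulting 4x4 Cartan matrix is
[[2, -1, 0, -1], [-1, 2, 0, 0], [0, 0, 2, -2], [-1, 0, -1, 2]].
The roots have two lengths (squared-length ratio 2:1); the short ones are alpha_{1,2,4}. The associated Dynkin diagram is a chain of 4 nodes with a double edge at one end; the terminal node there is the unique long simple root (C_4), so the type is C_4 (the algebra sp(8)).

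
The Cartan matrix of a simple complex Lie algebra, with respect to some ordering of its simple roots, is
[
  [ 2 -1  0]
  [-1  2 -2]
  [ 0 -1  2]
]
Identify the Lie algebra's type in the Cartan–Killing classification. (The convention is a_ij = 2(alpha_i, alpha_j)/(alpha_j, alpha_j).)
The matrix has rank 3 with 2's on the diagonal. Reading the off-diagonal entries as Dynkin edges (a single edge where a_ij = a_ji = -1; a double or triple edge where a_ij * a_ji = 2 or 3), the diagram is a chain of 3 nodes with a double edge at one end; the terminal node there is the unique short simple root (B_3). One simple-root ordering that puts it in standard form is (alpha_1, alpha_2, alpha_3). So the algebra is type B_3, i.e. so(7).

B_3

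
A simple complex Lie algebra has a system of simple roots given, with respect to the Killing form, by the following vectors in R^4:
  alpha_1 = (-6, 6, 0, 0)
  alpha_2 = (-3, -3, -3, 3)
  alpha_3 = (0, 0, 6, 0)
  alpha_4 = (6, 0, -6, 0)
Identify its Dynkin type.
Compute the Cartan integers a_ij = 2(alpha_i, alpha_j)/(alpha_j, alpha_j); the resulting 4x4 Cartan matrix is
[[2, 0, 0, -1], [0, 2, -1, 0], [0, -1, 2, -1], [-1, 0, -2, 2]].
The roots have two lengths (squared-length ratio 2:1); the short ones are alpha_{2,3}. The associated Dynkin diagram is a chain of 4 nodes with a double edge between the middle two (F_4), so the type is F_4.

F_4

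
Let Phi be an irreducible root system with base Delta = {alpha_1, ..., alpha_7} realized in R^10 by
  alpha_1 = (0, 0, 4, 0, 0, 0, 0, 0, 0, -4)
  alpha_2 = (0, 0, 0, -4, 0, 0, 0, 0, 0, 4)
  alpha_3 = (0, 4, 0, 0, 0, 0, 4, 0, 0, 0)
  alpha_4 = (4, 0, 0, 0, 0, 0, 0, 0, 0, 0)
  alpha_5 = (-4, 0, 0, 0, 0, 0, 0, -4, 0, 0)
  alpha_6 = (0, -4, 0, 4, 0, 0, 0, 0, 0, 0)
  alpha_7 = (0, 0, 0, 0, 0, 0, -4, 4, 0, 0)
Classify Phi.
B_7

Compute the Cartan integers a_ij = 2(alpha_i, alpha_j)/(alpha_j, alpha_j); the resulting 7x7 Cartan matrix is
[[2, -1, 0, 0, 0, 0, 0], [-1, 2, 0, 0, 0, -1, 0], [0, 0, 2, 0, 0, -1, -1], [0, 0, 0, 2, -1, 0, 0], [0, 0, 0, -2, 2, 0, -1], [0, -1, -1, 0, 0, 2, 0], [0, 0, -1, 0, -1, 0, 2]].
The roots have two lengths (squared-length ratio 2:1); the short ones are alpha_{4}. The associated Dynkin diagram is a chain of 7 nodes with a double edge at one end; the terminal node there is the unique short simple root (B_7), so the type is B_7 (the algebra so(15)).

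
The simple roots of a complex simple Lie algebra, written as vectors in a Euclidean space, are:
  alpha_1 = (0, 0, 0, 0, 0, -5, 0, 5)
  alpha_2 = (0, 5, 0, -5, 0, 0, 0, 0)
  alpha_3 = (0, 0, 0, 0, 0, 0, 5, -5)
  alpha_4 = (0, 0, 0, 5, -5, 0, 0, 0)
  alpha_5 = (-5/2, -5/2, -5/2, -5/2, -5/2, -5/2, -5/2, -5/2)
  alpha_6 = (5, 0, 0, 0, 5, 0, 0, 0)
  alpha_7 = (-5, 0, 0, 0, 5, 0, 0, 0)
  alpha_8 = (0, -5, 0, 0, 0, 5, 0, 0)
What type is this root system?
Compute the Cartan integers a_ij = 2(alpha_i, alpha_j)/(alpha_j, alpha_j); the resulting 8x8 Cartan matrix is
[[2, 0, -1, 0, 0, 0, 0, -1], [0, 2, 0, -1, 0, 0, 0, -1], [-1, 0, 2, 0, 0, 0, 0, 0], [0, -1, 0, 2, 0, -1, -1, 0], [0, 0, 0, 0, 2, -1, 0, 0], [0, 0, 0, -1, -1, 2, 0, 0], [0, 0, 0, -1, 0, 0, 2, 0], [-1, -1, 0, 0, 0, 0, 0, 2]].
All simple roots have the same length, so the diagram is simply laced. The associated Dynkin diagram is a chain of 7 nodes with one extra node attached to the third node from one end (E_8), so the type is E_8.

type E_8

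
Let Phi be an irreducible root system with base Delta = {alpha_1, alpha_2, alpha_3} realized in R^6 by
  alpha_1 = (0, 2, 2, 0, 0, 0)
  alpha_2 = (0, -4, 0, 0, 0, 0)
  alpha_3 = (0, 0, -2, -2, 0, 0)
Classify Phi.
Compute the Cartan integers a_ij = 2(alpha_i, alpha_j)/(alpha_j, alpha_j); the resulting 3x3 Cartan matrix is
[[2, -1, -1], [-2, 2, 0], [-1, 0, 2]].
The roots have two lengths (squared-length ratio 2:1); the short ones are alpha_{1,3}. The associated Dynkin diagram is a chain of 3 nodes with a double edge at one end; the terminal node there is the unique long simple root (C_3), so the type is C_3 (the algebra sp(6)).

C3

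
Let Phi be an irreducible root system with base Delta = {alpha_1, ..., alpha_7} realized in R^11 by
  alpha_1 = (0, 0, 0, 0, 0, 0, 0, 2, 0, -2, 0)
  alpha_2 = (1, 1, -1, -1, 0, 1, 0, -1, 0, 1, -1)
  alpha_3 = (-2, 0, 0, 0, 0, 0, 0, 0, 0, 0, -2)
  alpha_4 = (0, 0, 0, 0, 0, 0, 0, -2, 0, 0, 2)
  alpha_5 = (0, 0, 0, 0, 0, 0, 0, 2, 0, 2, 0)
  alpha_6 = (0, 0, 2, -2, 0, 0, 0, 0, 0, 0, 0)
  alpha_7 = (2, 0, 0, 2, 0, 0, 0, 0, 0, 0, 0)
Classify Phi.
E_7

Compute the Cartan integers a_ij = 2(alpha_i, alpha_j)/(alpha_j, alpha_j); the resulting 7x7 Cartan matrix is
[[2, -1, 0, -1, 0, 0, 0], [-1, 2, 0, 0, 0, 0, 0], [0, 0, 2, -1, 0, 0, -1], [-1, 0, -1, 2, -1, 0, 0], [0, 0, 0, -1, 2, 0, 0], [0, 0, 0, 0, 0, 2, -1], [0, 0, -1, 0, 0, -1, 2]].
All simple roots have the same length, so the diagram is simply laced. The associated Dynkin diagram is a chain of 6 nodes with one extra node attached to the third node from one end (E_7), so the type is E_7.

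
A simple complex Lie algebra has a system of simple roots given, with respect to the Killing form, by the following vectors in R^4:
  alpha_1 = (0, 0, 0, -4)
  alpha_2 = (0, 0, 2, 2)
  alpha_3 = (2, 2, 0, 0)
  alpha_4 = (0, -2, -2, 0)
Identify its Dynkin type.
Compute the Cartan integers a_ij = 2(alpha_i, alpha_j)/(alpha_j, alpha_j); the resulting 4x4 Cartan matrix is
[[2, -2, 0, 0], [-1, 2, 0, -1], [0, 0, 2, -1], [0, -1, -1, 2]].
The roots have two lengths (squared-length ratio 2:1); the short ones are alpha_{2,3,4}. The associated Dynkin diagram is a chain of 4 nodes with a double edge at one end; the terminal node there is the unique long simple root (C_4), so the type is C_4 (the algebra sp(8)).

C_4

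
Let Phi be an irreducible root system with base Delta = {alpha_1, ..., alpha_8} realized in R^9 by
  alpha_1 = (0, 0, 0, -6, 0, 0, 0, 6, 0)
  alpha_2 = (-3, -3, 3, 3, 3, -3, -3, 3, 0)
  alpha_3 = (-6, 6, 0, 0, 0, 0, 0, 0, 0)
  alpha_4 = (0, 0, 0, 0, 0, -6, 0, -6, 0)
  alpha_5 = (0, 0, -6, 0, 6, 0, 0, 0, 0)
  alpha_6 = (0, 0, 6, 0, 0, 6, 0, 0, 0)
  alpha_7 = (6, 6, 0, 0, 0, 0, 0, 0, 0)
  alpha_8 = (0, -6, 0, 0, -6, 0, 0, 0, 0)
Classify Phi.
type E_8

Compute the Cartan integers a_ij = 2(alpha_i, alpha_j)/(alpha_j, alpha_j); the resulting 8x8 Cartan matrix is
[[2, 0, 0, -1, 0, 0, 0, 0], [0, 2, 0, 0, 0, 0, -1, 0], [0, 0, 2, 0, 0, 0, 0, -1], [-1, 0, 0, 2, 0, -1, 0, 0], [0, 0, 0, 0, 2, -1, 0, -1], [0, 0, 0, -1, -1, 2, 0, 0], [0, -1, 0, 0, 0, 0, 2, -1], [0, 0, -1, 0, -1, 0, -1, 2]].
All simple roots have the same length, so the diagram is simply laced. The associated Dynkin diagram is a chain of 7 nodes with one extra node attached to the third node from one end (E_8), so the type is E_8.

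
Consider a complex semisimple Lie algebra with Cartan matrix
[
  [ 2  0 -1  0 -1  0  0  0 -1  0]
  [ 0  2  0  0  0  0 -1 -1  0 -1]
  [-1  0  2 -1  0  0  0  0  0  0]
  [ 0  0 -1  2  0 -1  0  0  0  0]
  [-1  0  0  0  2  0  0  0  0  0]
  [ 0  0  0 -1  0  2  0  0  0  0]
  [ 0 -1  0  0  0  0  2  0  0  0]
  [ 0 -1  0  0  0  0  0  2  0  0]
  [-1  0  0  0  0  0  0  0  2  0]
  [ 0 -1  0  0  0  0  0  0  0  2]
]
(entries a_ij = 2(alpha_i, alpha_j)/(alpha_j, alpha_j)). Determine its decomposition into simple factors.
type D_4 ⊕ type D_6

The diagram associated to this matrix has two connected components: the simple roots {alpha_2, alpha_7, alpha_8, alpha_10} form a chain of 2 nodes with a fork of two nodes at one end (D_4), and {alpha_1, alpha_3, alpha_4, alpha_5, alpha_6, alpha_9} form a chain of 4 nodes with a fork of two nodes at one end (D_6). A semisimple Lie algebra decomposes uniquely as the direct sum of simple ideals, one per connected component of its Dynkin diagram, so g ≅ D_4 ⊕ D_6 (dimension 28 + 66 = 94).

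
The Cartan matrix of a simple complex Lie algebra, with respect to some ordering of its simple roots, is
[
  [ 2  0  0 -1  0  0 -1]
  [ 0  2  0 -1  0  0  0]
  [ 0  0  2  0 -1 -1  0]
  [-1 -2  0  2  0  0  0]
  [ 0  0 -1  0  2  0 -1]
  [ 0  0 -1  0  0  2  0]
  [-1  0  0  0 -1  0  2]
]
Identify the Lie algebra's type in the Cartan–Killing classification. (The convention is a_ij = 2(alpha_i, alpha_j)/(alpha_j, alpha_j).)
B_7

The matrix has rank 7 with 2's on the diagonal. Reading the off-diagonal entries as Dynkin edges (a single edge where a_ij = a_ji = -1; a double or triple edge where a_ij * a_ji = 2 or 3), the diagram is a chain of 7 nodes with a double edge at one end; the terminal node there is the unique short simple root (B_7). One simple-root ordering that puts it in standard form is (alpha_6, alpha_3, alpha_5, alpha_7, alpha_1, alpha_4, alpha_2). So the algebra is type B_7, i.e. so(15).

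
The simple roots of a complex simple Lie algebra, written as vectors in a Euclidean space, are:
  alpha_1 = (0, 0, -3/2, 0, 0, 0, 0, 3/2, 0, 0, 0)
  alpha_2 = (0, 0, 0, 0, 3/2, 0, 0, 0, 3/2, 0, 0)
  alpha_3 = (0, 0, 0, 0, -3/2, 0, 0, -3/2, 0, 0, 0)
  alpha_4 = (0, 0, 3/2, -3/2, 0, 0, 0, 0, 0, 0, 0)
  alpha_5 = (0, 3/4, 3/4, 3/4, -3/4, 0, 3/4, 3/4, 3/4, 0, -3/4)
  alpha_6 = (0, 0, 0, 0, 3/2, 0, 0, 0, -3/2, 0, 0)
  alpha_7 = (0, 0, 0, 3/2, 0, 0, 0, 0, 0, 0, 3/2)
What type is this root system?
type E_7

Compute the Cartan integers a_ij = 2(alpha_i, alpha_j)/(alpha_j, alpha_j); the resulting 7x7 Cartan matrix is
[[2, 0, -1, -1, 0, 0, 0], [0, 2, -1, 0, 0, 0, 0], [-1, -1, 2, 0, 0, -1, 0], [-1, 0, 0, 2, 0, 0, -1], [0, 0, 0, 0, 2, -1, 0], [0, 0, -1, 0, -1, 2, 0], [0, 0, 0, -1, 0, 0, 2]].
All simple roots have the same length, so the diagram is simply laced. The associated Dynkin diagram is a chain of 6 nodes with one extra node attached to the third node from one end (E_7), so the type is E_7.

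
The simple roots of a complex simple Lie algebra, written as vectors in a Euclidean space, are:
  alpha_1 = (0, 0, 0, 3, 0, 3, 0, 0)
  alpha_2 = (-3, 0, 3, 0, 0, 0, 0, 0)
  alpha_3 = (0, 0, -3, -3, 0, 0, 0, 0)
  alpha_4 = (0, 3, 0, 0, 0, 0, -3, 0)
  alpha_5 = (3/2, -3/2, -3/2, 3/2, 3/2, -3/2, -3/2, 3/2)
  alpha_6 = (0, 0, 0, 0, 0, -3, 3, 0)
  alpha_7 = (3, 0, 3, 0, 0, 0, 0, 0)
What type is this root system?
Compute the Cartan integers a_ij = 2(alpha_i, alpha_j)/(alpha_j, alpha_j); the resulting 7x7 Cartan matrix is
[[2, 0, -1, 0, 0, -1, 0], [0, 2, -1, 0, -1, 0, 0], [-1, -1, 2, 0, 0, 0, -1], [0, 0, 0, 2, 0, -1, 0], [0, -1, 0, 0, 2, 0, 0], [-1, 0, 0, -1, 0, 2, 0], [0, 0, -1, 0, 0, 0, 2]].
All simple roots have the same length, so the diagram is simply laced. The associated Dynkin diagram is a chain of 6 nodes with one extra node attached to the third node from one end (E_7), so the type is E_7.

E7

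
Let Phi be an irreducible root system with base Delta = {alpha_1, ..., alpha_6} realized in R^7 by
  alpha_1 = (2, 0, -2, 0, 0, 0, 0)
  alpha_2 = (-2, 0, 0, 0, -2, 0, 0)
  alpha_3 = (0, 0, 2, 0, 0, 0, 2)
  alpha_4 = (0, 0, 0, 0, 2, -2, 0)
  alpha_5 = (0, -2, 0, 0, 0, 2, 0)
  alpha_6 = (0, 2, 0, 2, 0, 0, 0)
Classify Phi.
A6

Compute the Cartan integers a_ij = 2(alpha_i, alpha_j)/(alpha_j, alpha_j); the resulting 6x6 Cartan matrix is
[[2, -1, -1, 0, 0, 0], [-1, 2, 0, -1, 0, 0], [-1, 0, 2, 0, 0, 0], [0, -1, 0, 2, -1, 0], [0, 0, 0, -1, 2, -1], [0, 0, 0, 0, -1, 2]].
All simple roots have the same length, so the diagram is simply laced. The associated Dynkin diagram is a chain of 6 nodes with single edges (A_6), so the type is A_6 (the algebra sl(7)).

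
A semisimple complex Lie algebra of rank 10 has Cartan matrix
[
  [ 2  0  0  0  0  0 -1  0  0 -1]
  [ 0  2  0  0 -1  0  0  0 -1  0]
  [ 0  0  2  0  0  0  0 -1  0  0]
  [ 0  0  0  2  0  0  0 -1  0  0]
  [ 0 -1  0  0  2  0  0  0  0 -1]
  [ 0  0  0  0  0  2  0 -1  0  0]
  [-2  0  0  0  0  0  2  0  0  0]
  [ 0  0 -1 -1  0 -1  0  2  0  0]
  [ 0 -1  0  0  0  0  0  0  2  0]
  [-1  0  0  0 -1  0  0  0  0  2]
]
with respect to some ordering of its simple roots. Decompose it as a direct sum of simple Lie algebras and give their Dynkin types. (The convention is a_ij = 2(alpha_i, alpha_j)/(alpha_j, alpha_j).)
C_6 ⊕ D_4

The diagram associated to this matrix has two connected components: the simple roots {alpha_1, alpha_2, alpha_5, alpha_7, alpha_9, alpha_10} form a chain of 6 nodes with a double edge at one end; the terminal node there is the unique long simple root (C_6), and {alpha_3, alpha_4, alpha_6, alpha_8} form a chain of 2 nodes with a fork of two nodes at one end (D_4). A semisimple Lie algebra decomposes uniquely as the direct sum of simple ideals, one per connected component of its Dynkin diagram, so g ≅ C_6 ⊕ D_4 (dimension 78 + 28 = 106).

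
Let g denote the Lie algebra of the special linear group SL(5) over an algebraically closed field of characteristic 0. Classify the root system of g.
A_4 (sl(5))

This is sl(5), which has dimension 5^2 - 1 = 24 and rank 5 - 1 = 4 (a Cartan subalgebra is the diagonal traceless matrices). In the classification of classical Lie algebras, the special linear algebra sl(n+1) has type A_n; here n = 4, so the Dynkin diagram is a chain of 4 nodes with single edges (A_4). Hence the type is A_4.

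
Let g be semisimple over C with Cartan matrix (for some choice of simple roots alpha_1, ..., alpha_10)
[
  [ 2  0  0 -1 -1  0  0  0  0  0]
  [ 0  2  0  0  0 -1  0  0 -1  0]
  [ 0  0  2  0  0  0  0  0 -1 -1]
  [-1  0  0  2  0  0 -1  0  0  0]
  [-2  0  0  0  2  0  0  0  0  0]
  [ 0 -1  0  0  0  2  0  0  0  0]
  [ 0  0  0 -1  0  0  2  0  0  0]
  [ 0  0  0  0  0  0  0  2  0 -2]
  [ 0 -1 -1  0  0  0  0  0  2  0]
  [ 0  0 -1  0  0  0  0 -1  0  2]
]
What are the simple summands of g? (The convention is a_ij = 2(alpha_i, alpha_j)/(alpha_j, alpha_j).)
C_4 + C_6

The diagram associated to this matrix has two connected components: the simple roots {alpha_1, alpha_4, alpha_5, alpha_7} form a chain of 4 nodes with a double edge at one end; the terminal node there is the unique long simple root (C_4), and {alpha_2, alpha_3, alpha_6, alpha_8, alpha_9, alpha_10} form a chain of 6 nodes with a double edge at one end; the terminal node there is the unique long simple root (C_6). A semisimple Lie algebra decomposes uniquely as the direct sum of simple ideals, one per connected component of its Dynkin diagram, so g ≅ C_4 ⊕ C_6 (dimension 36 + 78 = 114).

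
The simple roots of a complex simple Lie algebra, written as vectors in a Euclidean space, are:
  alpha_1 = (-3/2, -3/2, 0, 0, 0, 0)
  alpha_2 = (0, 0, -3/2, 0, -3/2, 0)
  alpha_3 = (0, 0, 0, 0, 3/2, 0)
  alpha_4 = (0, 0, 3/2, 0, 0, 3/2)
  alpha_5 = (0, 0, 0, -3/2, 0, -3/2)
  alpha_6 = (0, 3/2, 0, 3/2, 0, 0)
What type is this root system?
Compute the Cartan integers a_ij = 2(alpha_i, alpha_j)/(alpha_j, alpha_j); the resulting 6x6 Cartan matrix is
[[2, 0, 0, 0, 0, -1], [0, 2, -2, -1, 0, 0], [0, -1, 2, 0, 0, 0], [0, -1, 0, 2, -1, 0], [0, 0, 0, -1, 2, -1], [-1, 0, 0, 0, -1, 2]].
The roots have two lengths (squared-length ratio 2:1); the short ones are alpha_{3}. The associated Dynkin diagram is a chain of 6 nodes with a double edge at one end; the terminal node there is the unique short simple root (B_6), so the type is B_6 (the algebra so(13)).

B6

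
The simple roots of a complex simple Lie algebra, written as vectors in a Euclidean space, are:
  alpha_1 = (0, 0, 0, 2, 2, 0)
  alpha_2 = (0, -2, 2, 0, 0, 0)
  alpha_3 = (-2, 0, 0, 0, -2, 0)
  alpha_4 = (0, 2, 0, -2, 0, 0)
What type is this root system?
Compute the Cartan integers a_ij = 2(alpha_i, alpha_j)/(alpha_j, alpha_j); the resulting 4x4 Cartan matrix is
[[2, 0, -1, -1], [0, 2, 0, -1], [-1, 0, 2, 0], [-1, -1, 0, 2]].
All simple roots have the same length, so the diagram is simply laced. The associated Dynkin diagram is a chain of 4 nodes with single edges (A_4), so the type is A_4 (the algebra sl(5)).

A_4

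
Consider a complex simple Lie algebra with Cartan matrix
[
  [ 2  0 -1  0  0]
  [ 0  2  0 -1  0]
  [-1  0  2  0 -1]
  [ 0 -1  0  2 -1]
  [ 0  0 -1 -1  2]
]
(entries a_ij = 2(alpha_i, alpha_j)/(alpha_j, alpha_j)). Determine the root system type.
The matrix has rank 5 with 2's on the diagonal. Reading the off-diagonal entries as Dynkin edges (a single edge where a_ij = a_ji = -1; a double or triple edge where a_ij * a_ji = 2 or 3), the diagram is a chain of 5 nodes with single edges (A_5). One simple-root ordering that puts it in standard form is (alpha_2, alpha_4, alpha_5, alpha_3, alpha_1). So the algebra is type A_5, i.e. sl(6).

A_5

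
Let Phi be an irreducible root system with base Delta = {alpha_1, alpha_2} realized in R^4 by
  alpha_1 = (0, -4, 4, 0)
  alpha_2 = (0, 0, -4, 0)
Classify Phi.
Compute the Cartan integers a_ij = 2(alpha_i, alpha_j)/(alpha_j, alpha_j); the resulting 2x2 Cartan matrix is
[[2, -2], [-1, 2]].
The roots have two lengths (squared-length ratio 2:1); the short ones are alpha_{2}. The associated Dynkin diagram is a chain of 2 nodes with a double edge at one end; the terminal node there is the unique short simple root (B_2), so the type is B_2 (the algebra so(5)).

type B_2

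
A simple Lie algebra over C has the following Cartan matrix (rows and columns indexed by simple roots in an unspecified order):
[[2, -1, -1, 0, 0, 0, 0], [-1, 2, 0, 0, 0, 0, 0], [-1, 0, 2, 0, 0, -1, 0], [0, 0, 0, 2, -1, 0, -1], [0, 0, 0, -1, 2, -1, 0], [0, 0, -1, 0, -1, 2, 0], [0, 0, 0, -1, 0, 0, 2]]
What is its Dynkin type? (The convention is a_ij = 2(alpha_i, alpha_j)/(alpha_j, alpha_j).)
type A_7

The matrix has rank 7 with 2's on the diagonal. Reading the off-diagonal entries as Dynkin edges (a single edge where a_ij = a_ji = -1; a double or triple edge where a_ij * a_ji = 2 or 3), the diagram is a chain of 7 nodes with single edges (A_7). One simple-root ordering that puts it in standard form is (alpha_7, alpha_4, alpha_5, alpha_6, alpha_3, alpha_1, alpha_2). So the algebra is type A_7, i.e. sl(8).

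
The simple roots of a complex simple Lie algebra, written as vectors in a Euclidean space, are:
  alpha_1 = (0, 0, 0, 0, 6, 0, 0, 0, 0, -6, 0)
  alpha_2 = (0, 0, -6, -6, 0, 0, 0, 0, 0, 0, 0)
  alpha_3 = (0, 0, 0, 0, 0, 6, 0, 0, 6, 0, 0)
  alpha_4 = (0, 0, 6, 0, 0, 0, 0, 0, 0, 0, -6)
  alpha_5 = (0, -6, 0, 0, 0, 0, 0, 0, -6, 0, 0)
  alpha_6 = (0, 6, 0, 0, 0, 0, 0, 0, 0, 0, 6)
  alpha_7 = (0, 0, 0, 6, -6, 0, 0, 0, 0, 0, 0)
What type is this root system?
A_7

Compute the Cartan integers a_ij = 2(alpha_i, alpha_j)/(alpha_j, alpha_j); the resulting 7x7 Cartan matrix is
[[2, 0, 0, 0, 0, 0, -1], [0, 2, 0, -1, 0, 0, -1], [0, 0, 2, 0, -1, 0, 0], [0, -1, 0, 2, 0, -1, 0], [0, 0, -1, 0, 2, -1, 0], [0, 0, 0, -1, -1, 2, 0], [-1, -1, 0, 0, 0, 0, 2]].
All simple roots have the same length, so the diagram is simply laced. The associated Dynkin diagram is a chain of 7 nodes with single edges (A_7), so the type is A_7 (the algebra sl(8)).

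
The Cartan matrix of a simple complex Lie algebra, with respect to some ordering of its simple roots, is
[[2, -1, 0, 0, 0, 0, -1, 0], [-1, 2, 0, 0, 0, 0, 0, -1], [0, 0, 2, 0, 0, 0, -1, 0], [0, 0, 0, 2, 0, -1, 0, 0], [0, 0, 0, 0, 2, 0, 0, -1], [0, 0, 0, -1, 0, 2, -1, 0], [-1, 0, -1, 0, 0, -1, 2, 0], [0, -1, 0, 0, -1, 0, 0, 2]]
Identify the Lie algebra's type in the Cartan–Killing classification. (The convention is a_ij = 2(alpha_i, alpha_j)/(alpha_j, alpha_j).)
type E_8

The matrix has rank 8 with 2's on the diagonal. Reading the off-diagonal entries as Dynkin edges (a single edge where a_ij = a_ji = -1; a double or triple edge where a_ij * a_ji = 2 or 3), the diagram is a chain of 7 nodes with one extra node attached to the third node from one end (E_8). One simple-root ordering that puts it in standard form is (alpha_4, alpha_3, alpha_6, alpha_7, alpha_1, alpha_2, alpha_8, alpha_5). So the algebra is type E_8.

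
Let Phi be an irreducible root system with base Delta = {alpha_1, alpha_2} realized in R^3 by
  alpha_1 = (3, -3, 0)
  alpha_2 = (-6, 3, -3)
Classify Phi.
Compute the Cartan integers a_ij = 2(alpha_i, alpha_j)/(alpha_j, alpha_j); the resulting 2x2 Cartan matrix is
[[2, -1], [-3, 2]].
The roots have two lengths (squared-length ratio 3:1); the short ones are alpha_{1}. The associated Dynkin diagram is two nodes joined by a triple edge (G_2), so the type is G_2.

G_2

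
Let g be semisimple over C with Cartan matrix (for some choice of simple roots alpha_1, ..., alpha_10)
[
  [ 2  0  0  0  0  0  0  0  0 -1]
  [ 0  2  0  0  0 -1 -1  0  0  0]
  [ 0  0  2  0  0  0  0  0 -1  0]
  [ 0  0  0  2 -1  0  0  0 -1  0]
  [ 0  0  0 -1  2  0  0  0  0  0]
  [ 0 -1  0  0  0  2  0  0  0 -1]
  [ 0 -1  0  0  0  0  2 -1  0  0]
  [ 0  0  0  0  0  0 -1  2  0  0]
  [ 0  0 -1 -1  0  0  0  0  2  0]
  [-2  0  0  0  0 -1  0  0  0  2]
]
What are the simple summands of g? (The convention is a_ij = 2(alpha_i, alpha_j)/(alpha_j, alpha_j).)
A_4 + B_6

The diagram associated to this matrix has two connected components: the simple roots {alpha_3, alpha_4, alpha_5, alpha_9} form a chain of 4 nodes with single edges (A_4), and {alpha_1, alpha_2, alpha_6, alpha_7, alpha_8, alpha_10} form a chain of 6 nodes with a double edge at one end; the terminal node there is the unique short simple root (B_6). A semisimple Lie algebra decomposes uniquely as the direct sum of simple ideals, one per connected component of its Dynkin diagram, so g ≅ A_4 ⊕ B_6 (dimension 24 + 78 = 102).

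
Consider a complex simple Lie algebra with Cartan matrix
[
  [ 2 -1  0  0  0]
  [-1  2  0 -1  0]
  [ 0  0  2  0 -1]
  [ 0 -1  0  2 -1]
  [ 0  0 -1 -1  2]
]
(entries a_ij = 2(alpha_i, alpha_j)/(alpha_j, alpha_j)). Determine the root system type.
A_5

The matrix has rank 5 with 2's on the diagonal. Reading the off-diagonal entries as Dynkin edges (a single edge where a_ij = a_ji = -1; a double or triple edge where a_ij * a_ji = 2 or 3), the diagram is a chain of 5 nodes with single edges (A_5). One simple-root ordering that puts it in standard form is (alpha_1, alpha_2, alpha_4, alpha_5, alpha_3). So the algebra is type A_5, i.e. sl(6).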